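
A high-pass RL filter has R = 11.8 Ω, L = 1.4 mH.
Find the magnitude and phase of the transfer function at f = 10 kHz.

Step 1 — Angular frequency: ω = 2π·1e+04 = 6.283e+04 rad/s.
Step 2 — Transfer function: H(jω) = jωL/(R + jωL).
Step 3 — Numerator jωL = j·87.96; denominator R + jωL = 11.8 + j87.96.
Step 4 — H = 0.9823 + j0.1318.
Step 5 — Magnitude: |H| = 0.9911 (-0.1 dB); phase: φ = 7.6°.

|H| = 0.9911 (-0.1 dB), φ = 7.6°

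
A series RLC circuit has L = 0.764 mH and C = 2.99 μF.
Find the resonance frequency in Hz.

Step 1 — Resonance condition Im(Z)=0 gives ω₀ = 1/√(LC).
Step 2 — ω₀ = 1/√(0.000764·2.99e-06) = 2.092e+04 rad/s.
Step 3 — f₀ = ω₀/(2π) = 3330 Hz.

f₀ = 3330 Hz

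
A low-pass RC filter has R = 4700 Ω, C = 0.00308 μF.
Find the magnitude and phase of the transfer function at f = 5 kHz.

Step 1 — Angular frequency: ω = 2π·5000 = 3.142e+04 rad/s.
Step 2 — Transfer function: H(jω) = 1/(1 + jωRC).
Step 3 — Denominator: 1 + jωRC = 1 + j·3.142e+04·4700·3.08e-09 = 1 + j0.4548.
Step 4 — H = 0.8286 - j0.3768.
Step 5 — Magnitude: |H| = 0.9103 (-0.8 dB); phase: φ = -24.5°.

|H| = 0.9103 (-0.8 dB), φ = -24.5°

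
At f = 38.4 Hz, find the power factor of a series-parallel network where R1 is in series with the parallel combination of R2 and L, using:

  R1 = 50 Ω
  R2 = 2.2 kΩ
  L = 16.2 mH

Step 1 — Angular frequency: ω = 2π·f = 2π·38.4 = 241.3 rad/s.
Step 2 — Component impedances:
  R1: Z = R = 50 Ω
  R2: Z = R = 2200 Ω
  L: Z = jωL = j·241.3·0.0162 = 0 + j3.909 Ω
Step 3 — Parallel branch: R2 || L = 1/(1/R2 + 1/L) = 0.006944 + j3.909 Ω.
Step 4 — Series with R1: Z_total = R1 + (R2 || L) = 50.01 + j3.909 Ω = 50.16∠4.5° Ω.
Step 5 — Power factor: PF = cos(φ) = Re(Z)/|Z| = 50.01/50.16 = 0.997.
Step 6 — Type: Im(Z) = 3.909 ⇒ lagging (phase φ = 4.5°).

PF = 0.997 (lagging, φ = 4.5°)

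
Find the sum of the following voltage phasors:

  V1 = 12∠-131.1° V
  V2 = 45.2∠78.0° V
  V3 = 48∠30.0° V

Step 1 — Convert each phasor to rectangular form:
  V1 = 12·(cos(-131.1°) + j·sin(-131.1°)) = -7.889 - j9.043 V
  V2 = 45.2·(cos(78.0°) + j·sin(78.0°)) = 9.398 + j44.21 V
  V3 = 48·(cos(30.0°) + j·sin(30.0°)) = 41.57 + j24 V
Step 2 — Sum components: V_total = 43.08 + j59.17 V.
Step 3 — Convert to polar: |V_total| = 73.19 V, ∠V_total = 53.9°.

V_total = 73.19∠53.9° V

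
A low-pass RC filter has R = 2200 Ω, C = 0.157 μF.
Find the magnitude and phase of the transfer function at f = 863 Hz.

Step 1 — Angular frequency: ω = 2π·863 = 5422 rad/s.
Step 2 — Transfer function: H(jω) = 1/(1 + jωRC).
Step 3 — Denominator: 1 + jωRC = 1 + j·5422·2200·1.57e-07 = 1 + j1.873.
Step 4 — H = 0.2218 - j0.4155.
Step 5 — Magnitude: |H| = 0.471 (-6.5 dB); phase: φ = -61.9°.

|H| = 0.471 (-6.5 dB), φ = -61.9°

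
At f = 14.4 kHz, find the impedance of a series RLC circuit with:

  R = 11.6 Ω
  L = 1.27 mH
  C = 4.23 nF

Step 1 — Angular frequency: ω = 2π·f = 2π·1.44e+04 = 9.048e+04 rad/s.
Step 2 — Component impedances:
  R: Z = R = 11.6 Ω
  L: Z = jωL = j·9.048e+04·0.00127 = 0 + j114.9 Ω
  C: Z = 1/(jωC) = -j/(ω·C) = 0 - j2613 Ω
Step 3 — Series combination: Z_total = R + L + C = 11.6 - j2498 Ω = 2498∠-89.7° Ω.

Z = 11.6 - j2498 Ω = 2498∠-89.7° Ω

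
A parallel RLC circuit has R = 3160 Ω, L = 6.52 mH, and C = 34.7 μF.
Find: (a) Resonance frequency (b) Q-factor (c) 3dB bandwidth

Step 1 — Resonance: ω₀ = 1/√(LC) = 1/√(0.00652·3.47e-05) = 2102 rad/s.
Step 2 — f₀ = ω₀/(2π) = 334.6 Hz.
Step 3 — Parallel Q: Q = R/(ω₀L) = 3160/(2102·0.00652) = 230.5.
Step 4 — Bandwidth: Δω = ω₀/Q = 9.12 rad/s; BW = Δω/(2π) = 1.451 Hz.

(a) f₀ = 334.6 Hz  (b) Q = 230.5  (c) BW = 1.451 Hz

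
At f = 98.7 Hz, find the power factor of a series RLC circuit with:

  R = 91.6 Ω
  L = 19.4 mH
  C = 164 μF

Step 1 — Angular frequency: ω = 2π·f = 2π·98.7 = 620.2 rad/s.
Step 2 — Component impedances:
  R: Z = R = 91.6 Ω
  L: Z = jωL = j·620.2·0.0194 = 0 + j12.03 Ω
  C: Z = 1/(jωC) = -j/(ω·C) = 0 - j9.832 Ω
Step 3 — Series combination: Z_total = R + L + C = 91.6 + j2.199 Ω = 91.63∠1.4° Ω.
Step 4 — Power factor: PF = cos(φ) = Re(Z)/|Z| = 91.6/91.63 = 0.9997.
Step 5 — Type: Im(Z) = 2.199 ⇒ lagging (phase φ = 1.4°).

PF = 0.9997 (lagging, φ = 1.4°)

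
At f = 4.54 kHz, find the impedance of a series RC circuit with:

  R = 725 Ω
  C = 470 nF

Step 1 — Angular frequency: ω = 2π·f = 2π·4540 = 2.853e+04 rad/s.
Step 2 — Component impedances:
  R: Z = R = 725 Ω
  C: Z = 1/(jωC) = -j/(ω·C) = 0 - j74.59 Ω
Step 3 — Series combination: Z_total = R + C = 725 - j74.59 Ω = 728.8∠-5.9° Ω.

Z = 725 - j74.59 Ω = 728.8∠-5.9° Ω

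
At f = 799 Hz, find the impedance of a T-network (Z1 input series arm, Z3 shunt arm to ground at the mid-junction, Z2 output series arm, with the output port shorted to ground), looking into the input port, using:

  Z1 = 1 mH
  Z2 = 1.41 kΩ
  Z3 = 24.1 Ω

Step 1 — Angular frequency: ω = 2π·f = 2π·799 = 5020 rad/s.
Step 2 — Component impedances:
  Z1: Z = jωL = j·5020·0.001 = 0 + j5.02 Ω
  Z2: Z = R = 1410 Ω
  Z3: Z = R = 24.1 Ω
Step 3 — With the output port shorted to ground, the output series arm Z2 runs from the junction to ground; the shunt arm Z3 also runs from the junction to ground. They appear in parallel: Z3 || Z2 = 23.7 Ω.
Step 4 — Series with input arm Z1: Z_in = Z1 + (Z3 || Z2) = 23.7 + j5.02 Ω = 24.22∠12.0° Ω.

Z = 23.7 + j5.02 Ω = 24.22∠12.0° Ω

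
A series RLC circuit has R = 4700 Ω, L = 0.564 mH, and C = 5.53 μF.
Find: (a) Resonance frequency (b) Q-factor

Step 1 — Resonance condition Im(Z)=0 gives ω₀ = 1/√(LC).
Step 2 — ω₀ = 1/√(0.000564·5.53e-06) = 1.791e+04 rad/s.
Step 3 — f₀ = ω₀/(2π) = 2850 Hz.
Step 4 — Series Q: Q = ω₀L/R = 1.791e+04·0.000564/4700 = 0.002149.

(a) f₀ = 2850 Hz  (b) Q = 0.002149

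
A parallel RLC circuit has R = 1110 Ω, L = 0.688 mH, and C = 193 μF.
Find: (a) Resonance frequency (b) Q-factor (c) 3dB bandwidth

Step 1 — Resonance: ω₀ = 1/√(LC) = 1/√(0.000688·0.000193) = 2744 rad/s.
Step 2 — f₀ = ω₀/(2π) = 436.8 Hz.
Step 3 — Parallel Q: Q = R/(ω₀L) = 1110/(2744·0.000688) = 587.9.
Step 4 — Bandwidth: Δω = ω₀/Q = 4.668 rad/s; BW = Δω/(2π) = 0.7429 Hz.

(a) f₀ = 436.8 Hz  (b) Q = 587.9  (c) BW = 0.7429 Hz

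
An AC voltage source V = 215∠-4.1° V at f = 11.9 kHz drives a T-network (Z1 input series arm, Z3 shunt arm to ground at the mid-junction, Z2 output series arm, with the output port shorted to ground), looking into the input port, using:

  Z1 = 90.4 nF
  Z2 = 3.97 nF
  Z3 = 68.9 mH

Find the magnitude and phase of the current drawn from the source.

Step 1 — Angular frequency: ω = 2π·f = 2π·1.19e+04 = 7.477e+04 rad/s.
Step 2 — Component impedances:
  Z1: Z = 1/(jωC) = -j/(ω·C) = 0 - j147.9 Ω
  Z2: Z = 1/(jωC) = -j/(ω·C) = 0 - j3369 Ω
  Z3: Z = jωL = j·7.477e+04·0.0689 = 0 + j5152 Ω
Step 3 — With the output port shorted to ground, the output series arm Z2 runs from the junction to ground; the shunt arm Z3 also runs from the junction to ground. They appear in parallel: Z3 || Z2 = 0 - j9735 Ω.
Step 4 — Series with input arm Z1: Z_in = Z1 + (Z3 || Z2) = 0 - j9883 Ω = 9883∠-90.0° Ω.
Step 5 — Source phasor: V = 215∠-4.1° V = 214.4 - j15.37 V.
Step 6 — Ohm's law: I = V / Z_total = (214.4 - j15.37) / (0 - j9883) = 0.001555 + j0.0217 A.
Step 7 — Convert to polar: |I| = 0.02175 A, ∠I = 85.9°.

I = 0.02175∠85.9° A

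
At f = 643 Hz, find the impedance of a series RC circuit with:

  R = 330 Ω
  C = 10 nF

Step 1 — Angular frequency: ω = 2π·f = 2π·643 = 4040 rad/s.
Step 2 — Component impedances:
  R: Z = R = 330 Ω
  C: Z = 1/(jωC) = -j/(ω·C) = 0 - j2.475e+04 Ω
Step 3 — Series combination: Z_total = R + C = 330 - j2.475e+04 Ω = 2.475e+04∠-89.2° Ω.

Z = 330 - j2.475e+04 Ω = 2.475e+04∠-89.2° Ω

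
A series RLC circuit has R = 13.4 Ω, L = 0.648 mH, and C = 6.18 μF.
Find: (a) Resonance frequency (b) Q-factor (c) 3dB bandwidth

Step 1 — Resonance condition Im(Z)=0 gives ω₀ = 1/√(LC).
Step 2 — ω₀ = 1/√(0.000648·6.18e-06) = 1.58e+04 rad/s.
Step 3 — f₀ = ω₀/(2π) = 2515 Hz.
Step 4 — Series Q: Q = ω₀L/R = 1.58e+04·0.000648/13.4 = 0.7642.
Step 5 — 3dB bandwidth: Δω = ω₀/Q = 2.068e+04 rad/s; BW = Δω/(2π) = 3291 Hz.

(a) f₀ = 2515 Hz  (b) Q = 0.7642  (c) BW = 3291 Hz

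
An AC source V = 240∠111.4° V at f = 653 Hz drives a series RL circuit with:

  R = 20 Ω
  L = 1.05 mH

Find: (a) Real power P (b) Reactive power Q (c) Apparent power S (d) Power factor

Step 1 — Angular frequency: ω = 2π·f = 2π·653 = 4103 rad/s.
Step 2 — Component impedances:
  R: Z = R = 20 Ω
  L: Z = jωL = j·4103·0.00105 = 0 + j4.308 Ω
Step 3 — Series combination: Z_total = R + L = 20 + j4.308 Ω = 20.46∠12.2° Ω.
Step 4 — Source phasor: V = 240∠111.4° V = -87.57 + j223.5 V.
Step 5 — Current: I = V / Z = -1.884 + j11.58 A = 11.73∠99.2° A.
Step 6 — Complex power: S = V·I* = 2752 + j592.9 VA.
Step 7 — Real power: P = Re(S) = 2752 W.
Step 8 — Reactive power: Q = Im(S) = 592.9 VAR.
Step 9 — Apparent power: |S| = 2815 VA.
Step 10 — Power factor: PF = P/|S| = 0.9776 (lagging).

(a) P = 2752 W  (b) Q = 592.9 VAR  (c) S = 2815 VA  (d) PF = 0.9776 (lagging)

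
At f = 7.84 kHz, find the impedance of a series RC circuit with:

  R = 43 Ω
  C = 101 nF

Step 1 — Angular frequency: ω = 2π·f = 2π·7840 = 4.926e+04 rad/s.
Step 2 — Component impedances:
  R: Z = R = 43 Ω
  C: Z = 1/(jωC) = -j/(ω·C) = 0 - j201 Ω
Step 3 — Series combination: Z_total = R + C = 43 - j201 Ω = 205.5∠-77.9° Ω.

Z = 43 - j201 Ω = 205.5∠-77.9° Ω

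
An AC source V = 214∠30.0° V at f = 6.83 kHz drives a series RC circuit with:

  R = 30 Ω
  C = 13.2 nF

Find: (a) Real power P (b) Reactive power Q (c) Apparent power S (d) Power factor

Step 1 — Angular frequency: ω = 2π·f = 2π·6830 = 4.291e+04 rad/s.
Step 2 — Component impedances:
  R: Z = R = 30 Ω
  C: Z = 1/(jωC) = -j/(ω·C) = 0 - j1765 Ω
Step 3 — Series combination: Z_total = R + C = 30 - j1765 Ω = 1766∠-89.0° Ω.
Step 4 — Source phasor: V = 214∠30.0° V = 185.3 + j107 V.
Step 5 — Current: I = V / Z = -0.05881 + j0.106 A = 0.1212∠119.0° A.
Step 6 — Complex power: S = V·I* = 0.4407 - j25.93 VA.
Step 7 — Real power: P = Re(S) = 0.4407 W.
Step 8 — Reactive power: Q = Im(S) = -25.93 VAR.
Step 9 — Apparent power: |S| = 25.94 VA.
Step 10 — Power factor: PF = P/|S| = 0.01699 (leading).

(a) P = 0.4407 W  (b) Q = -25.93 VAR  (c) S = 25.94 VA  (d) PF = 0.01699 (leading)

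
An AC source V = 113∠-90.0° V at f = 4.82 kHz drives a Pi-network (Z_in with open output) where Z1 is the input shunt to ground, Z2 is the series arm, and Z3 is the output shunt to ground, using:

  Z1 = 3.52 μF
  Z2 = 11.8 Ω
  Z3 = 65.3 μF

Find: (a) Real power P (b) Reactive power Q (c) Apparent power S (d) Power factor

Step 1 — Angular frequency: ω = 2π·f = 2π·4820 = 3.028e+04 rad/s.
Step 2 — Component impedances:
  Z1: Z = 1/(jωC) = -j/(ω·C) = 0 - j9.381 Ω
  Z2: Z = R = 11.8 Ω
  Z3: Z = 1/(jωC) = -j/(ω·C) = 0 - j0.5057 Ω
Step 3 — With open output, the series arm Z2 and the output shunt Z3 appear in series to ground: Z2 + Z3 = 11.8 - j0.5057 Ω.
Step 4 — Parallel with input shunt Z1: Z_in = Z1 || (Z2 + Z3) = 4.382 - j5.71 Ω = 7.197∠-52.5° Ω.
Step 5 — Source phasor: V = 113∠-90.0° V = 0 - j113 V.
Step 6 — Current: I = V / Z = 12.46 - j9.559 A = 15.7∠-37.5° A.
Step 7 — Complex power: S = V·I* = 1080 - j1408 VA.
Step 8 — Real power: P = Re(S) = 1080 W.
Step 9 — Reactive power: Q = Im(S) = -1408 VAR.
Step 10 — Apparent power: |S| = 1774 VA.
Step 11 — Power factor: PF = P/|S| = 0.6088 (leading).

(a) P = 1080 W  (b) Q = -1408 VAR  (c) S = 1774 VA  (d) PF = 0.6088 (leading)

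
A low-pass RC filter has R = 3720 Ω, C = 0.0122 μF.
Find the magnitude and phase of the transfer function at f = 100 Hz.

Step 1 — Angular frequency: ω = 2π·100 = 628.3 rad/s.
Step 2 — Transfer function: H(jω) = 1/(1 + jωRC).
Step 3 — Denominator: 1 + jωRC = 1 + j·628.3·3720·1.22e-08 = 1 + j0.02852.
Step 4 — H = 0.9992 - j0.02849.
Step 5 — Magnitude: |H| = 0.9996 (-0.0 dB); phase: φ = -1.6°.

|H| = 0.9996 (-0.0 dB), φ = -1.6°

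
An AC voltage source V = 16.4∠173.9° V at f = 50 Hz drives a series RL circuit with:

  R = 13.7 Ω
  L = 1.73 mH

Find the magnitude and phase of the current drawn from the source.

Step 1 — Angular frequency: ω = 2π·f = 2π·50 = 314.2 rad/s.
Step 2 — Component impedances:
  R: Z = R = 13.7 Ω
  L: Z = jωL = j·314.2·0.00173 = 0 + j0.5435 Ω
Step 3 — Series combination: Z_total = R + L = 13.7 + j0.5435 Ω = 13.71∠2.3° Ω.
Step 4 — Source phasor: V = 16.4∠173.9° V = -16.31 + j1.743 V.
Step 5 — Ohm's law: I = V / Z_total = (-16.31 + j1.743) / (13.7 + j0.5435) = -1.183 + j0.1742 A.
Step 6 — Convert to polar: |I| = 1.196 A, ∠I = 171.6°.

I = 1.196∠171.6° A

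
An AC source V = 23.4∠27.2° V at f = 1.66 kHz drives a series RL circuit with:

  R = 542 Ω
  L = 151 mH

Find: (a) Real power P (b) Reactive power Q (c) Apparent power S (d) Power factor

Step 1 — Angular frequency: ω = 2π·f = 2π·1660 = 1.043e+04 rad/s.
Step 2 — Component impedances:
  R: Z = R = 542 Ω
  L: Z = jωL = j·1.043e+04·0.151 = 0 + j1575 Ω
Step 3 — Series combination: Z_total = R + L = 542 + j1575 Ω = 1666∠71.0° Ω.
Step 4 — Source phasor: V = 23.4∠27.2° V = 20.81 + j10.7 V.
Step 5 — Current: I = V / Z = 0.01014 - j0.009726 A = 0.01405∠-43.8° A.
Step 6 — Complex power: S = V·I* = 0.107 + j0.3109 VA.
Step 7 — Real power: P = Re(S) = 0.107 W.
Step 8 — Reactive power: Q = Im(S) = 0.3109 VAR.
Step 9 — Apparent power: |S| = 0.3287 VA.
Step 10 — Power factor: PF = P/|S| = 0.3254 (lagging).

(a) P = 0.107 W  (b) Q = 0.3109 VAR  (c) S = 0.3287 VA  (d) PF = 0.3254 (lagging)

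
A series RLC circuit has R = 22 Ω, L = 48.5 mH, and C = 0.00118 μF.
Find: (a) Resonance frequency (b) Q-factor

Step 1 — Resonance condition Im(Z)=0 gives ω₀ = 1/√(LC).
Step 2 — ω₀ = 1/√(0.0485·1.18e-09) = 1.322e+05 rad/s.
Step 3 — f₀ = ω₀/(2π) = 2.104e+04 Hz.
Step 4 — Series Q: Q = ω₀L/R = 1.322e+05·0.0485/22 = 291.4.

(a) f₀ = 2.104e+04 Hz  (b) Q = 291.4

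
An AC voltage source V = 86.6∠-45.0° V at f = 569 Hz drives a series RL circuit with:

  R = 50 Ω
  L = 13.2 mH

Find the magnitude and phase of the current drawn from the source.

Step 1 — Angular frequency: ω = 2π·f = 2π·569 = 3575 rad/s.
Step 2 — Component impedances:
  R: Z = R = 50 Ω
  L: Z = jωL = j·3575·0.0132 = 0 + j47.19 Ω
Step 3 — Series combination: Z_total = R + L = 50 + j47.19 Ω = 68.75∠43.3° Ω.
Step 4 — Source phasor: V = 86.6∠-45.0° V = 61.24 - j61.24 V.
Step 5 — Ohm's law: I = V / Z_total = (61.24 - j61.24) / (50 + j47.19) = 0.03638 - j1.259 A.
Step 6 — Convert to polar: |I| = 1.26 A, ∠I = -88.3°.

I = 1.26∠-88.3° A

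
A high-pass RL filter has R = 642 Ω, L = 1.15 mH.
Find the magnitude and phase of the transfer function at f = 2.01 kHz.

Step 1 — Angular frequency: ω = 2π·2010 = 1.263e+04 rad/s.
Step 2 — Transfer function: H(jω) = jωL/(R + jωL).
Step 3 — Numerator jωL = j·14.52; denominator R + jωL = 642 + j14.52.
Step 4 — H = 0.0005115 + j0.02261.
Step 5 — Magnitude: |H| = 0.02262 (-32.9 dB); phase: φ = 88.7°.

|H| = 0.02262 (-32.9 dB), φ = 88.7°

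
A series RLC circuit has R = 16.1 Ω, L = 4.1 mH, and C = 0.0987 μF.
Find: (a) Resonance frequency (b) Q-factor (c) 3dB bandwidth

Step 1 — Resonance condition Im(Z)=0 gives ω₀ = 1/√(LC).
Step 2 — ω₀ = 1/√(0.0041·9.87e-08) = 4.971e+04 rad/s.
Step 3 — f₀ = ω₀/(2π) = 7912 Hz.
Step 4 — Series Q: Q = ω₀L/R = 4.971e+04·0.0041/16.1 = 12.66.
Step 5 — 3dB bandwidth: Δω = ω₀/Q = 3927 rad/s; BW = Δω/(2π) = 625 Hz.

(a) f₀ = 7912 Hz  (b) Q = 12.66  (c) BW = 625 Hz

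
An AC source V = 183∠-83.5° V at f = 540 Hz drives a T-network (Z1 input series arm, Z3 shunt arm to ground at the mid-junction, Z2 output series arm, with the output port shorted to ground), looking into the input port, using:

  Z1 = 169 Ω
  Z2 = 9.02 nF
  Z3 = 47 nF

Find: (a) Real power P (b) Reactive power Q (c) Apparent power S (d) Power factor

Step 1 — Angular frequency: ω = 2π·f = 2π·540 = 3393 rad/s.
Step 2 — Component impedances:
  Z1: Z = R = 169 Ω
  Z2: Z = 1/(jωC) = -j/(ω·C) = 0 - j3.268e+04 Ω
  Z3: Z = 1/(jωC) = -j/(ω·C) = 0 - j6271 Ω
Step 3 — With the output port shorted to ground, the output series arm Z2 runs from the junction to ground; the shunt arm Z3 also runs from the junction to ground. They appear in parallel: Z3 || Z2 = 0 - j5261 Ω.
Step 4 — Series with input arm Z1: Z_in = Z1 + (Z3 || Z2) = 169 - j5261 Ω = 5264∠-88.2° Ω.
Step 5 — Source phasor: V = 183∠-83.5° V = 20.72 - j181.8 V.
Step 6 — Current: I = V / Z = 0.03465 + j0.002825 A = 0.03477∠4.7° A.
Step 7 — Complex power: S = V·I* = 0.2043 - j6.359 VA.
Step 8 — Real power: P = Re(S) = 0.2043 W.
Step 9 — Reactive power: Q = Im(S) = -6.359 VAR.
Step 10 — Apparent power: |S| = 6.362 VA.
Step 11 — Power factor: PF = P/|S| = 0.03211 (leading).

(a) P = 0.2043 W  (b) Q = -6.359 VAR  (c) S = 6.362 VA  (d) PF = 0.03211 (leading)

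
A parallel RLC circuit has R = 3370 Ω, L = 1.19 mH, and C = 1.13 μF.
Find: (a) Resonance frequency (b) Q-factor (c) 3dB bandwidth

Step 1 — Resonance: ω₀ = 1/√(LC) = 1/√(0.00119·1.13e-06) = 2.727e+04 rad/s.
Step 2 — f₀ = ω₀/(2π) = 4340 Hz.
Step 3 — Parallel Q: Q = R/(ω₀L) = 3370/(2.727e+04·0.00119) = 103.8.
Step 4 — Bandwidth: Δω = ω₀/Q = 262.6 rad/s; BW = Δω/(2π) = 41.79 Hz.

(a) f₀ = 4340 Hz  (b) Q = 103.8  (c) BW = 41.79 Hz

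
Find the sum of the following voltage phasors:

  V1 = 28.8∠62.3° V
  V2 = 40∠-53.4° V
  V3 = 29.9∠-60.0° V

Step 1 — Convert each phasor to rectangular form:
  V1 = 28.8·(cos(62.3°) + j·sin(62.3°)) = 13.39 + j25.5 V
  V2 = 40·(cos(-53.4°) + j·sin(-53.4°)) = 23.85 - j32.11 V
  V3 = 29.9·(cos(-60.0°) + j·sin(-60.0°)) = 14.95 - j25.89 V
Step 2 — Sum components: V_total = 52.19 - j32.51 V.
Step 3 — Convert to polar: |V_total| = 61.48 V, ∠V_total = -31.9°.

V_total = 61.48∠-31.9° V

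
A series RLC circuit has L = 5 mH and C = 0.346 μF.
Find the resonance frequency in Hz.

Step 1 — Resonance condition Im(Z)=0 gives ω₀ = 1/√(LC).
Step 2 — ω₀ = 1/√(0.005·3.46e-07) = 2.404e+04 rad/s.
Step 3 — f₀ = ω₀/(2π) = 3826 Hz.

f₀ = 3826 Hz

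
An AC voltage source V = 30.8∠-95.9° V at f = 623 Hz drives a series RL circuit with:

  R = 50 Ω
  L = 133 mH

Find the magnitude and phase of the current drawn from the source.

Step 1 — Angular frequency: ω = 2π·f = 2π·623 = 3914 rad/s.
Step 2 — Component impedances:
  R: Z = R = 50 Ω
  L: Z = jωL = j·3914·0.133 = 0 + j520.6 Ω
Step 3 — Series combination: Z_total = R + L = 50 + j520.6 Ω = 523∠84.5° Ω.
Step 4 — Source phasor: V = 30.8∠-95.9° V = -3.166 - j30.64 V.
Step 5 — Ohm's law: I = V / Z_total = (-3.166 - j30.64) / (50 + j520.6) = -0.05889 + j0.0004257 A.
Step 6 — Convert to polar: |I| = 0.05889 A, ∠I = 179.6°.

I = 0.05889∠179.6° A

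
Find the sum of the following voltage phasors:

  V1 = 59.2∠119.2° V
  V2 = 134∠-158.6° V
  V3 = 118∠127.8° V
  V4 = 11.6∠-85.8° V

Step 1 — Convert each phasor to rectangular form:
  V1 = 59.2·(cos(119.2°) + j·sin(119.2°)) = -28.88 + j51.68 V
  V2 = 134·(cos(-158.6°) + j·sin(-158.6°)) = -124.8 - j48.89 V
  V3 = 118·(cos(127.8°) + j·sin(127.8°)) = -72.32 + j93.24 V
  V4 = 11.6·(cos(-85.8°) + j·sin(-85.8°)) = 0.8496 - j11.57 V
Step 2 — Sum components: V_total = -225.1 + j84.45 V.
Step 3 — Convert to polar: |V_total| = 240.4 V, ∠V_total = 159.4°.

V_total = 240.4∠159.4° V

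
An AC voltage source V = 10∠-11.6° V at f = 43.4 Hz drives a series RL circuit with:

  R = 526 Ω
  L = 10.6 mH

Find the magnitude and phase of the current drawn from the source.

Step 1 — Angular frequency: ω = 2π·f = 2π·43.4 = 272.7 rad/s.
Step 2 — Component impedances:
  R: Z = R = 526 Ω
  L: Z = jωL = j·272.7·0.0106 = 0 + j2.891 Ω
Step 3 — Series combination: Z_total = R + L = 526 + j2.891 Ω = 526∠0.3° Ω.
Step 4 — Source phasor: V = 10∠-11.6° V = 9.796 - j2.011 V.
Step 5 — Ohm's law: I = V / Z_total = (9.796 - j2.011) / (526 + j2.891) = 0.0186 - j0.003925 A.
Step 6 — Convert to polar: |I| = 0.01901 A, ∠I = -11.9°.

I = 0.01901∠-11.9° A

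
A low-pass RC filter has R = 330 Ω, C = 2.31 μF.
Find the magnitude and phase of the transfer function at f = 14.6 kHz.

Step 1 — Angular frequency: ω = 2π·1.46e+04 = 9.173e+04 rad/s.
Step 2 — Transfer function: H(jω) = 1/(1 + jωRC).
Step 3 — Denominator: 1 + jωRC = 1 + j·9.173e+04·330·2.31e-06 = 1 + j69.93.
Step 4 — H = 0.0002045 - j0.0143.
Step 5 — Magnitude: |H| = 0.0143 (-36.9 dB); phase: φ = -89.2°.

|H| = 0.0143 (-36.9 dB), φ = -89.2°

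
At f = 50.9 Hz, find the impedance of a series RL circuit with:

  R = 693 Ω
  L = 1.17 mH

Step 1 — Angular frequency: ω = 2π·f = 2π·50.9 = 319.8 rad/s.
Step 2 — Component impedances:
  R: Z = R = 693 Ω
  L: Z = jωL = j·319.8·0.00117 = 0 + j0.3742 Ω
Step 3 — Series combination: Z_total = R + L = 693 + j0.3742 Ω = 693∠0.0° Ω.

Z = 693 + j0.3742 Ω = 693∠0.0° Ω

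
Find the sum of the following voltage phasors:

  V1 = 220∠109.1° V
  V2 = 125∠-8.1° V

Step 1 — Convert each phasor to rectangular form:
  V1 = 220·(cos(109.1°) + j·sin(109.1°)) = -71.99 + j207.9 V
  V2 = 125·(cos(-8.1°) + j·sin(-8.1°)) = 123.8 - j17.61 V
Step 2 — Sum components: V_total = 51.77 + j190.3 V.
Step 3 — Convert to polar: |V_total| = 197.2 V, ∠V_total = 74.8°.

V_total = 197.2∠74.8° V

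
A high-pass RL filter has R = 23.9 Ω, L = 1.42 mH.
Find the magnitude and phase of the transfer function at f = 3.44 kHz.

Step 1 — Angular frequency: ω = 2π·3440 = 2.161e+04 rad/s.
Step 2 — Transfer function: H(jω) = jωL/(R + jωL).
Step 3 — Numerator jωL = j·30.69; denominator R + jωL = 23.9 + j30.69.
Step 4 — H = 0.6225 + j0.4848.
Step 5 — Magnitude: |H| = 0.789 (-2.1 dB); phase: φ = 37.9°.

|H| = 0.789 (-2.1 dB), φ = 37.9°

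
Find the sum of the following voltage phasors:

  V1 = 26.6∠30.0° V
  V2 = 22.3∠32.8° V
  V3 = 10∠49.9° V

Step 1 — Convert each phasor to rectangular form:
  V1 = 26.6·(cos(30.0°) + j·sin(30.0°)) = 23.04 + j13.3 V
  V2 = 22.3·(cos(32.8°) + j·sin(32.8°)) = 18.74 + j12.08 V
  V3 = 10·(cos(49.9°) + j·sin(49.9°)) = 6.441 + j7.649 V
Step 2 — Sum components: V_total = 48.22 + j33.03 V.
Step 3 — Convert to polar: |V_total| = 58.45 V, ∠V_total = 34.4°.

V_total = 58.45∠34.4° V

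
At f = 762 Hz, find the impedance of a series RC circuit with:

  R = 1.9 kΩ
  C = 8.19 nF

Step 1 — Angular frequency: ω = 2π·f = 2π·762 = 4788 rad/s.
Step 2 — Component impedances:
  R: Z = R = 1900 Ω
  C: Z = 1/(jωC) = -j/(ω·C) = 0 - j2.55e+04 Ω
Step 3 — Series combination: Z_total = R + C = 1900 - j2.55e+04 Ω = 2.557e+04∠-85.7° Ω.

Z = 1900 - j2.55e+04 Ω = 2.557e+04∠-85.7° Ω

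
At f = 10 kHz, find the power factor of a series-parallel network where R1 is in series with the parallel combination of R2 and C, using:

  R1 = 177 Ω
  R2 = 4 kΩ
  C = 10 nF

Step 1 — Angular frequency: ω = 2π·f = 2π·1e+04 = 6.283e+04 rad/s.
Step 2 — Component impedances:
  R1: Z = R = 177 Ω
  R2: Z = R = 4000 Ω
  C: Z = 1/(jωC) = -j/(ω·C) = 0 - j1592 Ω
Step 3 — Parallel branch: R2 || C = 1/(1/R2 + 1/C) = 546.7 - j1374 Ω.
Step 4 — Series with R1: Z_total = R1 + (R2 || C) = 723.7 - j1374 Ω = 1553∠-62.2° Ω.
Step 5 — Power factor: PF = cos(φ) = Re(Z)/|Z| = 723.7/1553 = 0.466.
Step 6 — Type: Im(Z) = -1374 ⇒ leading (phase φ = -62.2°).

PF = 0.466 (leading, φ = -62.2°)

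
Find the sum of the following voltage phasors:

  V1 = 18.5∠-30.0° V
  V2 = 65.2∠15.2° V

Step 1 — Convert each phasor to rectangular form:
  V1 = 18.5·(cos(-30.0°) + j·sin(-30.0°)) = 16.02 - j9.25 V
  V2 = 65.2·(cos(15.2°) + j·sin(15.2°)) = 62.92 + j17.09 V
Step 2 — Sum components: V_total = 78.94 + j7.845 V.
Step 3 — Convert to polar: |V_total| = 79.33 V, ∠V_total = 5.7°.

V_total = 79.33∠5.7° V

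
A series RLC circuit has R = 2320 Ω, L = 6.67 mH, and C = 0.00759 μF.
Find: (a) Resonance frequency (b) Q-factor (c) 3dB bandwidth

Step 1 — Resonance condition Im(Z)=0 gives ω₀ = 1/√(LC).
Step 2 — ω₀ = 1/√(0.00667·7.59e-09) = 1.405e+05 rad/s.
Step 3 — f₀ = ω₀/(2π) = 2.237e+04 Hz.
Step 4 — Series Q: Q = ω₀L/R = 1.405e+05·0.00667/2320 = 0.4041.
Step 5 — 3dB bandwidth: Δω = ω₀/Q = 3.478e+05 rad/s; BW = Δω/(2π) = 5.536e+04 Hz.

(a) f₀ = 2.237e+04 Hz  (b) Q = 0.4041  (c) BW = 5.536e+04 Hz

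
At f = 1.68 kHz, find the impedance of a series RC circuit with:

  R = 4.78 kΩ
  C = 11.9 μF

Step 1 — Angular frequency: ω = 2π·f = 2π·1680 = 1.056e+04 rad/s.
Step 2 — Component impedances:
  R: Z = R = 4780 Ω
  C: Z = 1/(jωC) = -j/(ω·C) = 0 - j7.961 Ω
Step 3 — Series combination: Z_total = R + C = 4780 - j7.961 Ω = 4780∠-0.1° Ω.

Z = 4780 - j7.961 Ω = 4780∠-0.1° Ω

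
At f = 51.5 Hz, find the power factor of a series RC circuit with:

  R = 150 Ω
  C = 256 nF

Step 1 — Angular frequency: ω = 2π·f = 2π·51.5 = 323.6 rad/s.
Step 2 — Component impedances:
  R: Z = R = 150 Ω
  C: Z = 1/(jωC) = -j/(ω·C) = 0 - j1.207e+04 Ω
Step 3 — Series combination: Z_total = R + C = 150 - j1.207e+04 Ω = 1.207e+04∠-89.3° Ω.
Step 4 — Power factor: PF = cos(φ) = Re(Z)/|Z| = 150/12073 = 0.01242.
Step 5 — Type: Im(Z) = -1.207e+04 ⇒ leading (phase φ = -89.3°).

PF = 0.01242 (leading, φ = -89.3°)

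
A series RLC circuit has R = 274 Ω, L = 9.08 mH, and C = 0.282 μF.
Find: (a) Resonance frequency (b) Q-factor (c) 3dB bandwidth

Step 1 — Resonance: ω₀ = 1/√(LC) = 1/√(0.00908·2.82e-07) = 1.976e+04 rad/s.
Step 2 — f₀ = ω₀/(2π) = 3145 Hz.
Step 3 — Series Q: Q = ω₀L/R = 1.976e+04·0.00908/274 = 0.6549.
Step 4 — Bandwidth: Δω = ω₀/Q = 3.018e+04 rad/s; BW = Δω/(2π) = 4803 Hz.

(a) f₀ = 3145 Hz  (b) Q = 0.6549  (c) BW = 4803 Hz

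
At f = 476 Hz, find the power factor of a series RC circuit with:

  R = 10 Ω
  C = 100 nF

Step 1 — Angular frequency: ω = 2π·f = 2π·476 = 2991 rad/s.
Step 2 — Component impedances:
  R: Z = R = 10 Ω
  C: Z = 1/(jωC) = -j/(ω·C) = 0 - j3344 Ω
Step 3 — Series combination: Z_total = R + C = 10 - j3344 Ω = 3344∠-89.8° Ω.
Step 4 — Power factor: PF = cos(φ) = Re(Z)/|Z| = 10/3343.6 = 0.002991.
Step 5 — Type: Im(Z) = -3344 ⇒ leading (phase φ = -89.8°).

PF = 0.002991 (leading, φ = -89.8°)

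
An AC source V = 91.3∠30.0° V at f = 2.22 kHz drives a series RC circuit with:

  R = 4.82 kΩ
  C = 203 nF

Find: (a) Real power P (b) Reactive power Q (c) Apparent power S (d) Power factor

Step 1 — Angular frequency: ω = 2π·f = 2π·2220 = 1.395e+04 rad/s.
Step 2 — Component impedances:
  R: Z = R = 4820 Ω
  C: Z = 1/(jωC) = -j/(ω·C) = 0 - j353.2 Ω
Step 3 — Series combination: Z_total = R + C = 4820 - j353.2 Ω = 4833∠-4.2° Ω.
Step 4 — Source phasor: V = 91.3∠30.0° V = 79.07 + j45.65 V.
Step 5 — Current: I = V / Z = 0.01563 + j0.01062 A = 0.01889∠34.2° A.
Step 6 — Complex power: S = V·I* = 1.72 - j0.126 VA.
Step 7 — Real power: P = Re(S) = 1.72 W.
Step 8 — Reactive power: Q = Im(S) = -0.126 VAR.
Step 9 — Apparent power: |S| = 1.725 VA.
Step 10 — Power factor: PF = P/|S| = 0.9973 (leading).

(a) P = 1.72 W  (b) Q = -0.126 VAR  (c) S = 1.725 VA  (d) PF = 0.9973 (leading)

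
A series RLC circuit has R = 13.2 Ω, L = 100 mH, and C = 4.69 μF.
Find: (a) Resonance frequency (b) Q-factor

Step 1 — Resonance condition Im(Z)=0 gives ω₀ = 1/√(LC).
Step 2 — ω₀ = 1/√(0.1·4.69e-06) = 1460 rad/s.
Step 3 — f₀ = ω₀/(2π) = 232.4 Hz.
Step 4 — Series Q: Q = ω₀L/R = 1460·0.1/13.2 = 11.06.

(a) f₀ = 232.4 Hz  (b) Q = 11.06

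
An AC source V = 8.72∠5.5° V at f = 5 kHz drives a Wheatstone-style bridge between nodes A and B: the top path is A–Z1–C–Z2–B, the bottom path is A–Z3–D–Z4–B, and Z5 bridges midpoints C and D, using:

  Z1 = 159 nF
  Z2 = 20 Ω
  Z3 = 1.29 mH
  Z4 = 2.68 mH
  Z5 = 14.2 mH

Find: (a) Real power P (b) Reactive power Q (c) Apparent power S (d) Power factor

Step 1 — Angular frequency: ω = 2π·f = 2π·5000 = 3.142e+04 rad/s.
Step 2 — Component impedances:
  Z1: Z = 1/(jωC) = -j/(ω·C) = 0 - j200.2 Ω
  Z2: Z = R = 20 Ω
  Z3: Z = jωL = j·3.142e+04·0.00129 = 0 + j40.53 Ω
  Z4: Z = jωL = j·3.142e+04·0.00268 = 0 + j84.19 Ω
  Z5: Z = jωL = j·3.142e+04·0.0142 = 0 + j446.1 Ω
Step 3 — Bridge requires nodal analysis (the Z5 bridge couples midpoints C and D, so the two paths cannot be reduced to a simple series/parallel combination). Setting node B to ground and injecting 1 A at node A, the 3-node admittance system at A, C, D solves to V_A = Z_AB = 15.81 + j249 Ω = 249.5∠86.4° Ω.
Step 4 — Source phasor: V = 8.72∠5.5° V = 8.68 + j0.8358 V.
Step 5 — Current: I = V / Z = 0.005547 - j0.03451 A = 0.03495∠-80.9° A.
Step 6 — Complex power: S = V·I* = 0.01931 + j0.3041 VA.
Step 7 — Real power: P = Re(S) = 0.01931 W.
Step 8 — Reactive power: Q = Im(S) = 0.3041 VAR.
Step 9 — Apparent power: |S| = 0.3048 VA.
Step 10 — Power factor: PF = P/|S| = 0.06336 (lagging).

(a) P = 0.01931 W  (b) Q = 0.3041 VAR  (c) S = 0.3048 VA  (d) PF = 0.06336 (lagging)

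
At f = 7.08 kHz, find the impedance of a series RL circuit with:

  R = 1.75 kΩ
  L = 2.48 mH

Step 1 — Angular frequency: ω = 2π·f = 2π·7080 = 4.448e+04 rad/s.
Step 2 — Component impedances:
  R: Z = R = 1750 Ω
  L: Z = jωL = j·4.448e+04·0.00248 = 0 + j110.3 Ω
Step 3 — Series combination: Z_total = R + L = 1750 + j110.3 Ω = 1753∠3.6° Ω.

Z = 1750 + j110.3 Ω = 1753∠3.6° Ω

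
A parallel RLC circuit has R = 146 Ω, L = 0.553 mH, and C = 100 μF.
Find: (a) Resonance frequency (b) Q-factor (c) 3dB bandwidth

Step 1 — Resonance: ω₀ = 1/√(LC) = 1/√(0.000553·0.0001) = 4252 rad/s.
Step 2 — f₀ = ω₀/(2π) = 676.8 Hz.
Step 3 — Parallel Q: Q = R/(ω₀L) = 146/(4252·0.000553) = 62.09.
Step 4 — Bandwidth: Δω = ω₀/Q = 68.49 rad/s; BW = Δω/(2π) = 10.9 Hz.

(a) f₀ = 676.8 Hz  (b) Q = 62.09  (c) BW = 10.9 Hz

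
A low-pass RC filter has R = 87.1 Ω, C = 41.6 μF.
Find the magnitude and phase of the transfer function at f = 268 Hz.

Step 1 — Angular frequency: ω = 2π·268 = 1684 rad/s.
Step 2 — Transfer function: H(jω) = 1/(1 + jωRC).
Step 3 — Denominator: 1 + jωRC = 1 + j·1684·87.1·4.16e-05 = 1 + j6.101.
Step 4 — H = 0.02616 - j0.1596.
Step 5 — Magnitude: |H| = 0.1617 (-15.8 dB); phase: φ = -80.7°.

|H| = 0.1617 (-15.8 dB), φ = -80.7°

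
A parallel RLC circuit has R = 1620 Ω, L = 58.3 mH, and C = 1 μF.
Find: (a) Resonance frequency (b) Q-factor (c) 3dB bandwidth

Step 1 — Resonance: ω₀ = 1/√(LC) = 1/√(0.0583·1e-06) = 4142 rad/s.
Step 2 — f₀ = ω₀/(2π) = 659.2 Hz.
Step 3 — Parallel Q: Q = R/(ω₀L) = 1620/(4142·0.0583) = 6.709.
Step 4 — Bandwidth: Δω = ω₀/Q = 617.3 rad/s; BW = Δω/(2π) = 98.24 Hz.

(a) f₀ = 659.2 Hz  (b) Q = 6.709  (c) BW = 98.24 Hz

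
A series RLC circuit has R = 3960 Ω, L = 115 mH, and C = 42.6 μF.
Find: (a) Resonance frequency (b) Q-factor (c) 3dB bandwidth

Step 1 — Resonance: ω₀ = 1/√(LC) = 1/√(0.115·4.26e-05) = 451.8 rad/s.
Step 2 — f₀ = ω₀/(2π) = 71.91 Hz.
Step 3 — Series Q: Q = ω₀L/R = 451.8·0.115/3960 = 0.01312.
Step 4 — Bandwidth: Δω = ω₀/Q = 3.443e+04 rad/s; BW = Δω/(2π) = 5480 Hz.

(a) f₀ = 71.91 Hz  (b) Q = 0.01312  (c) BW = 5480 Hz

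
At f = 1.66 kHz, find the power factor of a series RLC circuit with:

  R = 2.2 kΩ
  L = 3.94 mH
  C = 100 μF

Step 1 — Angular frequency: ω = 2π·f = 2π·1660 = 1.043e+04 rad/s.
Step 2 — Component impedances:
  R: Z = R = 2200 Ω
  L: Z = jωL = j·1.043e+04·0.00394 = 0 + j41.09 Ω
  C: Z = 1/(jωC) = -j/(ω·C) = 0 - j0.9588 Ω
Step 3 — Series combination: Z_total = R + L + C = 2200 + j40.14 Ω = 2200∠1.0° Ω.
Step 4 — Power factor: PF = cos(φ) = Re(Z)/|Z| = 2200/2200.4 = 0.9998.
Step 5 — Type: Im(Z) = 40.14 ⇒ lagging (phase φ = 1.0°).

PF = 0.9998 (lagging, φ = 1.0°)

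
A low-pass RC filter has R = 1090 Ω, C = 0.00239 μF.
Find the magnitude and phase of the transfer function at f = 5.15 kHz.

Step 1 — Angular frequency: ω = 2π·5150 = 3.236e+04 rad/s.
Step 2 — Transfer function: H(jω) = 1/(1 + jωRC).
Step 3 — Denominator: 1 + jωRC = 1 + j·3.236e+04·1090·2.39e-09 = 1 + j0.0843.
Step 4 — H = 0.9929 - j0.0837.
Step 5 — Magnitude: |H| = 0.9965 (-0.0 dB); phase: φ = -4.8°.

|H| = 0.9965 (-0.0 dB), φ = -4.8°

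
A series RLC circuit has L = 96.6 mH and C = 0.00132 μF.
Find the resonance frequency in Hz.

Step 1 — Resonance condition Im(Z)=0 gives ω₀ = 1/√(LC).
Step 2 — ω₀ = 1/√(0.0966·1.32e-09) = 8.856e+04 rad/s.
Step 3 — f₀ = ω₀/(2π) = 1.409e+04 Hz.

f₀ = 1.409e+04 Hz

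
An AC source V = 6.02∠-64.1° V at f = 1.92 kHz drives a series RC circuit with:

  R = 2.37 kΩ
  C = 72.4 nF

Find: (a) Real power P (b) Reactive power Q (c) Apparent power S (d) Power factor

Step 1 — Angular frequency: ω = 2π·f = 2π·1920 = 1.206e+04 rad/s.
Step 2 — Component impedances:
  R: Z = R = 2370 Ω
  C: Z = 1/(jωC) = -j/(ω·C) = 0 - j1145 Ω
Step 3 — Series combination: Z_total = R + C = 2370 - j1145 Ω = 2632∠-25.8° Ω.
Step 4 — Source phasor: V = 6.02∠-64.1° V = 2.63 - j5.415 V.
Step 5 — Current: I = V / Z = 0.001795 - j0.001418 A = 0.002287∠-38.3° A.
Step 6 — Complex power: S = V·I* = 0.0124 - j0.005989 VA.
Step 7 — Real power: P = Re(S) = 0.0124 W.
Step 8 — Reactive power: Q = Im(S) = -0.005989 VAR.
Step 9 — Apparent power: |S| = 0.01377 VA.
Step 10 — Power factor: PF = P/|S| = 0.9004 (leading).

(a) P = 0.0124 W  (b) Q = -0.005989 VAR  (c) S = 0.01377 VA  (d) PF = 0.9004 (leading)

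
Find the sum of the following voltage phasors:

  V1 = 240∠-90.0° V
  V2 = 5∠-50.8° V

Step 1 — Convert each phasor to rectangular form:
  V1 = 240·(cos(-90.0°) + j·sin(-90.0°)) = 0 - j240 V
  V2 = 5·(cos(-50.8°) + j·sin(-50.8°)) = 3.16 - j3.875 V
Step 2 — Sum components: V_total = 3.16 - j243.9 V.
Step 3 — Convert to polar: |V_total| = 243.9 V, ∠V_total = -89.3°.

V_total = 243.9∠-89.3° V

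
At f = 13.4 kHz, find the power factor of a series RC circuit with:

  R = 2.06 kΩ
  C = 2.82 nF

Step 1 — Angular frequency: ω = 2π·f = 2π·1.34e+04 = 8.419e+04 rad/s.
Step 2 — Component impedances:
  R: Z = R = 2060 Ω
  C: Z = 1/(jωC) = -j/(ω·C) = 0 - j4212 Ω
Step 3 — Series combination: Z_total = R + C = 2060 - j4212 Ω = 4689∠-63.9° Ω.
Step 4 — Power factor: PF = cos(φ) = Re(Z)/|Z| = 2060/4688.6 = 0.4394.
Step 5 — Type: Im(Z) = -4212 ⇒ leading (phase φ = -63.9°).

PF = 0.4394 (leading, φ = -63.9°)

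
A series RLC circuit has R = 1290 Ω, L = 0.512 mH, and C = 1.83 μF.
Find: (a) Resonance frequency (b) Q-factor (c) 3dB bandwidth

Step 1 — Resonance condition Im(Z)=0 gives ω₀ = 1/√(LC).
Step 2 — ω₀ = 1/√(0.000512·1.83e-06) = 3.267e+04 rad/s.
Step 3 — f₀ = ω₀/(2π) = 5199 Hz.
Step 4 — Series Q: Q = ω₀L/R = 3.267e+04·0.000512/1290 = 0.01297.
Step 5 — 3dB bandwidth: Δω = ω₀/Q = 2.52e+06 rad/s; BW = Δω/(2π) = 4.01e+05 Hz.

(a) f₀ = 5199 Hz  (b) Q = 0.01297  (c) BW = 4.01e+05 Hz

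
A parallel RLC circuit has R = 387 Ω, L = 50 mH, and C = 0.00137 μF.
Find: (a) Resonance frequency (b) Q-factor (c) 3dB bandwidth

Step 1 — Resonance: ω₀ = 1/√(LC) = 1/√(0.05·1.37e-09) = 1.208e+05 rad/s.
Step 2 — f₀ = ω₀/(2π) = 1.923e+04 Hz.
Step 3 — Parallel Q: Q = R/(ω₀L) = 387/(1.208e+05·0.05) = 0.06406.
Step 4 — Bandwidth: Δω = ω₀/Q = 1.886e+06 rad/s; BW = Δω/(2π) = 3.002e+05 Hz.

(a) f₀ = 1.923e+04 Hz  (b) Q = 0.06406  (c) BW = 3.002e+05 Hz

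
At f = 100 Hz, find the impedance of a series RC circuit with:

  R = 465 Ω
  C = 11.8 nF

Step 1 — Angular frequency: ω = 2π·f = 2π·100 = 628.3 rad/s.
Step 2 — Component impedances:
  R: Z = R = 465 Ω
  C: Z = 1/(jωC) = -j/(ω·C) = 0 - j1.349e+05 Ω
Step 3 — Series combination: Z_total = R + C = 465 - j1.349e+05 Ω = 1.349e+05∠-89.8° Ω.

Z = 465 - j1.349e+05 Ω = 1.349e+05∠-89.8° Ω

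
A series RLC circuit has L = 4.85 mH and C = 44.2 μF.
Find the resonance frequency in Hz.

Step 1 — Resonance condition Im(Z)=0 gives ω₀ = 1/√(LC).
Step 2 — ω₀ = 1/√(0.00485·4.42e-05) = 2160 rad/s.
Step 3 — f₀ = ω₀/(2π) = 343.7 Hz.

f₀ = 343.7 Hz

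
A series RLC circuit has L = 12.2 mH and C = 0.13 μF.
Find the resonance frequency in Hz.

Step 1 — Resonance condition Im(Z)=0 gives ω₀ = 1/√(LC).
Step 2 — ω₀ = 1/√(0.0122·1.3e-07) = 2.511e+04 rad/s.
Step 3 — f₀ = ω₀/(2π) = 3996 Hz.

f₀ = 3996 Hz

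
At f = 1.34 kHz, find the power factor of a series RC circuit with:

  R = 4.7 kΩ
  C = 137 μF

Step 1 — Angular frequency: ω = 2π·f = 2π·1340 = 8419 rad/s.
Step 2 — Component impedances:
  R: Z = R = 4700 Ω
  C: Z = 1/(jωC) = -j/(ω·C) = 0 - j0.867 Ω
Step 3 — Series combination: Z_total = R + C = 4700 - j0.867 Ω = 4700∠-0.0° Ω.
Step 4 — Power factor: PF = cos(φ) = Re(Z)/|Z| = 4700/4700 = 1.
Step 5 — Type: Im(Z) = -0.867 ⇒ leading (phase φ = -0.0°).

PF = 1 (leading, φ = -0.0°)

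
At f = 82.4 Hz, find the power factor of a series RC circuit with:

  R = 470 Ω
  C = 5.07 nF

Step 1 — Angular frequency: ω = 2π·f = 2π·82.4 = 517.7 rad/s.
Step 2 — Component impedances:
  R: Z = R = 470 Ω
  C: Z = 1/(jωC) = -j/(ω·C) = 0 - j3.81e+05 Ω
Step 3 — Series combination: Z_total = R + C = 470 - j3.81e+05 Ω = 3.81e+05∠-89.9° Ω.
Step 4 — Power factor: PF = cos(φ) = Re(Z)/|Z| = 470/3.81e+05 = 0.001234.
Step 5 — Type: Im(Z) = -3.81e+05 ⇒ leading (phase φ = -89.9°).

PF = 0.001234 (leading, φ = -89.9°)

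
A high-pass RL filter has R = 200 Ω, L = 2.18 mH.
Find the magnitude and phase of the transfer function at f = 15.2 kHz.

Step 1 — Angular frequency: ω = 2π·1.52e+04 = 9.55e+04 rad/s.
Step 2 — Transfer function: H(jω) = jωL/(R + jωL).
Step 3 — Numerator jωL = j·208.2; denominator R + jωL = 200 + j208.2.
Step 4 — H = 0.5201 + j0.4996.
Step 5 — Magnitude: |H| = 0.7212 (-2.8 dB); phase: φ = 43.8°.

|H| = 0.7212 (-2.8 dB), φ = 43.8°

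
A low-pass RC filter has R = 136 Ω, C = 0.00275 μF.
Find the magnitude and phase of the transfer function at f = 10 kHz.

Step 1 — Angular frequency: ω = 2π·1e+04 = 6.283e+04 rad/s.
Step 2 — Transfer function: H(jω) = 1/(1 + jωRC).
Step 3 — Denominator: 1 + jωRC = 1 + j·6.283e+04·136·2.75e-09 = 1 + j0.0235.
Step 4 — H = 0.9994 - j0.02349.
Step 5 — Magnitude: |H| = 0.9997 (-0.0 dB); phase: φ = -1.3°.

|H| = 0.9997 (-0.0 dB), φ = -1.3°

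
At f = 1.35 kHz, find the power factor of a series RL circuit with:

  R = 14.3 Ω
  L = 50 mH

Step 1 — Angular frequency: ω = 2π·f = 2π·1350 = 8482 rad/s.
Step 2 — Component impedances:
  R: Z = R = 14.3 Ω
  L: Z = jωL = j·8482·0.05 = 0 + j424.1 Ω
Step 3 — Series combination: Z_total = R + L = 14.3 + j424.1 Ω = 424.4∠88.1° Ω.
Step 4 — Power factor: PF = cos(φ) = Re(Z)/|Z| = 14.3/424.36 = 0.0337.
Step 5 — Type: Im(Z) = 424.1 ⇒ lagging (phase φ = 88.1°).

PF = 0.0337 (lagging, φ = 88.1°)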